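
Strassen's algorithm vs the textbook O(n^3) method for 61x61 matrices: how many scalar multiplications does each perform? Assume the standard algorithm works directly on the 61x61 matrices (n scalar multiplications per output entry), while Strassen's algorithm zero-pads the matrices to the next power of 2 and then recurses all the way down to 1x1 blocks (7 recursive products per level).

Matrix multiplication for 61x61 matrices:

Strassen's algorithm requires power-of-2 dimensions. Pad 61x61 to 64x64 (next power of 2).

Standard algorithm: 61^3 = 226981 multiplications
Strassen's algorithm: 7^(log2(64)) = 7^6 = 117649 multiplications
Savings: 226981 - 117649 = 109332 multiplications

Standard: 226981 multiplications (61^3). Strassen: 117649 multiplications (7^6, after padding to 64x64). Strassen reduces 8 recursive multiplications to 7 at each level.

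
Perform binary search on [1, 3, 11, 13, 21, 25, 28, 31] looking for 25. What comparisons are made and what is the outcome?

Binary search for 25 in [1, 3, 11, 13, 21, 25, 28, 31]:

lo=0, hi=7, mid=3, arr[mid]=13 -> 13 < 25, search right half
lo=4, hi=7, mid=5, arr[mid]=25 -> Found target at index 5!

Binary search finds 25 at index 5 after 2 comparisons. The search repeatedly halves the search space by comparing with the middle element.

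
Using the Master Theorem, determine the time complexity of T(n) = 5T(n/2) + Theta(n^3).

Master Theorem for T(n) = 5T(n/2) + O(n^3):

a = 5, b = 2, c = 3
log_b(a) = log_2(5) = 2.3219

Case 3: c = 3 > log_2(5) = 2.3219
T(n) = O(n^3) = O(n^3)

For T(n) = 5T(n/2) + O(n^3): log_2(5) = 2.3219. This is Case 3 of the Master Theorem (c > log_b(a), work dominated by root), giving O(n^3).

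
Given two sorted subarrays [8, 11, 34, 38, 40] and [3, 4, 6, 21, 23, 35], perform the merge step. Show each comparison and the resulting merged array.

Merging process:

Compare 8 vs 3: take 3 from right. Merged: [3]
Compare 8 vs 4: take 4 from right. Merged: [3, 4]
Compare 8 vs 6: take 6 from right. Merged: [3, 4, 6]
Compare 8 vs 21: take 8 from left. Merged: [3, 4, 6, 8]
Compare 11 vs 21: take 11 from left. Merged: [3, 4, 6, 8, 11]
Compare 34 vs 21: take 21 from right. Merged: [3, 4, 6, 8, 11, 21]
Compare 34 vs 23: take 23 from right. Merged: [3, 4, 6, 8, 11, 21, 23]
Compare 34 vs 35: take 34 from left. Merged: [3, 4, 6, 8, 11, 21, 23, 34]
Compare 38 vs 35: take 35 from right. Merged: [3, 4, 6, 8, 11, 21, 23, 34, 35]
Append remaining from left: [38, 40]. Merged: [3, 4, 6, 8, 11, 21, 23, 34, 35, 38, 40]

Final merged array: [3, 4, 6, 8, 11, 21, 23, 34, 35, 38, 40]
Total comparisons: 9

The merged array is [3, 4, 6, 8, 11, 21, 23, 34, 35, 38, 40], requiring 9 comparisons. The merge step runs in O(n) time where n is the total number of elements.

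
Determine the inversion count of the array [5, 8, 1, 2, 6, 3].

Finding inversions in [5, 8, 1, 2, 6, 3]:

(0, 2): arr[0]=5 > arr[2]=1
(0, 3): arr[0]=5 > arr[3]=2
(0, 5): arr[0]=5 > arr[5]=3
(1, 2): arr[1]=8 > arr[2]=1
(1, 3): arr[1]=8 > arr[3]=2
(1, 4): arr[1]=8 > arr[4]=6
(1, 5): arr[1]=8 > arr[5]=3
(4, 5): arr[4]=6 > arr[5]=3

Total inversions: 8

The array has 8 inversion(s): (0,2), (0,3), (0,5), (1,2), (1,3), (1,4), (1,5), (4,5). Each pair (i,j) satisfies i < j and arr[i] > arr[j].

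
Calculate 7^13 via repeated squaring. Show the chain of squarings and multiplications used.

Computing 7^13 by squaring (build up from 7^1; each line after the first costs one multiplication):

7^1 = 7
7^2 = (7^1)^2 = 7^2 = 49
7^3 = 7 * 7^2 = 7 * 49 = 343
7^6 = (7^3)^2 = 343^2 = 117649
7^12 = (7^6)^2 = 117649^2 = 13841287201
7^13 = 7 * 7^12 = 7 * 13841287201 = 96889010407

Result: 96889010407
Multiplications needed: 5 (5 lines after 7^1)

7^13 = 96889010407. Using exponentiation by squaring, this requires 5 multiplications. The key idea: if the exponent is even, square the half-power; if odd, multiply by the base once.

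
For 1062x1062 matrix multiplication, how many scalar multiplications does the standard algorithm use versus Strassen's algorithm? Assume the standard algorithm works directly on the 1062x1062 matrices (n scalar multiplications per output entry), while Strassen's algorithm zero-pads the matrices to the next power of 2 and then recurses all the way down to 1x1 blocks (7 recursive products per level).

Matrix multiplication for 1062x1062 matrices:

Strassen's algorithm requires power-of-2 dimensions. Pad 1062x1062 to 2048x2048 (next power of 2).

Standard algorithm: 1062^3 = 1197770328 multiplications
Strassen's algorithm: 7^(log2(2048)) = 7^11 = 1977326743 multiplications
Difference: 1197770328 - 1977326743 = -779556415 (Strassen uses MORE here due to padding overhead — for small or just-over-power-of-2 n, padding can outweigh the per-level savings)

Standard: 1197770328 multiplications (1062^3). Strassen: 1977326743 multiplications (7^11, after padding to 2048x2048). Strassen reduces 8 recursive multiplications to 7 at each level.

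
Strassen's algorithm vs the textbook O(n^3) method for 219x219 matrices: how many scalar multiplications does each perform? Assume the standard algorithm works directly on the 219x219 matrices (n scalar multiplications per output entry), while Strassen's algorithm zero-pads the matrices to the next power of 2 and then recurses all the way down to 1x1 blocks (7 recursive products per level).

Matrix multiplication for 219x219 matrices:

Strassen's algorithm requires power-of-2 dimensions. Pad 219x219 to 256x256 (next power of 2).

Standard algorithm: 219^3 = 10503459 multiplications
Strassen's algorithm: 7^(log2(256)) = 7^8 = 5764801 multiplications
Savings: 10503459 - 5764801 = 4738658 multiplications

Standard: 10503459 multiplications (219^3). Strassen: 5764801 multiplications (7^8, after padding to 256x256). Strassen reduces 8 recursive multiplications to 7 at each level.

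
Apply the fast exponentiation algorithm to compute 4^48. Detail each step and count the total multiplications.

Computing 4^48 by squaring (build up from 4^1; each line after the first costs one multiplication):

4^1 = 4
4^2 = (4^1)^2 = 4^2 = 16
4^3 = 4 * 4^2 = 4 * 16 = 64
4^6 = (4^3)^2 = 64^2 = 4096
4^12 = (4^6)^2 = 4096^2 = 16777216
4^24 = (4^12)^2 = 16777216^2 = 281474976710656
4^48 = (4^24)^2 = 281474976710656^2 = 79228162514264337593543950336

Result: 79228162514264337593543950336
Multiplications needed: 6 (6 lines after 4^1)

4^48 = 79228162514264337593543950336. Using exponentiation by squaring, this requires 6 multiplications. The key idea: if the exponent is even, square the half-power; if odd, multiply by the base once.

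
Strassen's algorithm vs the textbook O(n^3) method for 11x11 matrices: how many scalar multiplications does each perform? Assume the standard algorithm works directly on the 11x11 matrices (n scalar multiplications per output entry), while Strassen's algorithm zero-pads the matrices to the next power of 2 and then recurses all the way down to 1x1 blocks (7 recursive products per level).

Matrix multiplication for 11x11 matrices:

Strassen's algorithm requires power-of-2 dimensions. Pad 11x11 to 16x16 (next power of 2).

Standard algorithm: 11^3 = 1331 multiplications
Strassen's algorithm: 7^(log2(16)) = 7^4 = 2401 multiplications
Difference: 1331 - 2401 = -1070 (Strassen uses MORE here due to padding overhead — for small or just-over-power-of-2 n, padding can outweigh the per-level savings)

Standard: 1331 multiplications (11^3). Strassen: 2401 multiplications (7^4, after padding to 16x16). Strassen reduces 8 recursive multiplications to 7 at each level.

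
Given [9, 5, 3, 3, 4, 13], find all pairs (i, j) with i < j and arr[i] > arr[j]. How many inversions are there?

Finding inversions in [9, 5, 3, 3, 4, 13]:

(0, 1): arr[0]=9 > arr[1]=5
(0, 2): arr[0]=9 > arr[2]=3
(0, 3): arr[0]=9 > arr[3]=3
(0, 4): arr[0]=9 > arr[4]=4
(1, 2): arr[1]=5 > arr[2]=3
(1, 3): arr[1]=5 > arr[3]=3
(1, 4): arr[1]=5 > arr[4]=4

Total inversions: 7

The array has 7 inversion(s): (0,1), (0,2), (0,3), (0,4), (1,2), (1,3), (1,4). Each pair (i,j) satisfies i < j and arr[i] > arr[j].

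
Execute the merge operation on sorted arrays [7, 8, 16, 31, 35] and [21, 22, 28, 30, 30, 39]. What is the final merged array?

Merging process:

Compare 7 vs 21: take 7 from left. Merged: [7]
Compare 8 vs 21: take 8 from left. Merged: [7, 8]
Compare 16 vs 21: take 16 from left. Merged: [7, 8, 16]
Compare 31 vs 21: take 21 from right. Merged: [7, 8, 16, 21]
Compare 31 vs 22: take 22 from right. Merged: [7, 8, 16, 21, 22]
Compare 31 vs 28: take 28 from right. Merged: [7, 8, 16, 21, 22, 28]
Compare 31 vs 30: take 30 from right. Merged: [7, 8, 16, 21, 22, 28, 30]
Compare 31 vs 30: take 30 from right. Merged: [7, 8, 16, 21, 22, 28, 30, 30]
Compare 31 vs 39: take 31 from left. Merged: [7, 8, 16, 21, 22, 28, 30, 30, 31]
Compare 35 vs 39: take 35 from left. Merged: [7, 8, 16, 21, 22, 28, 30, 30, 31, 35]
Append remaining from right: [39]. Merged: [7, 8, 16, 21, 22, 28, 30, 30, 31, 35, 39]

Final merged array: [7, 8, 16, 21, 22, 28, 30, 30, 31, 35, 39]
Total comparisons: 10

The merged array is [7, 8, 16, 21, 22, 28, 30, 30, 31, 35, 39], requiring 10 comparisons. The merge step runs in O(n) time where n is the total number of elements.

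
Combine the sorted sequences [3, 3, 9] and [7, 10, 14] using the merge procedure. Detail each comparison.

Merging process:

Compare 3 vs 7: take 3 from left. Merged: [3]
Compare 3 vs 7: take 3 from left. Merged: [3, 3]
Compare 9 vs 7: take 7 from right. Merged: [3, 3, 7]
Compare 9 vs 10: take 9 from left. Merged: [3, 3, 7, 9]
Append remaining from right: [10, 14]. Merged: [3, 3, 7, 9, 10, 14]

Final merged array: [3, 3, 7, 9, 10, 14]
Total comparisons: 4

The merged array is [3, 3, 7, 9, 10, 14], requiring 4 comparisons. The merge step runs in O(n) time where n is the total number of elements.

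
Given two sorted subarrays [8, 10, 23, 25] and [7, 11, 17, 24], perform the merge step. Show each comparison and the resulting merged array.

Merging process:

Compare 8 vs 7: take 7 from right. Merged: [7]
Compare 8 vs 11: take 8 from left. Merged: [7, 8]
Compare 10 vs 11: take 10 from left. Merged: [7, 8, 10]
Compare 23 vs 11: take 11 from right. Merged: [7, 8, 10, 11]
Compare 23 vs 17: take 17 from right. Merged: [7, 8, 10, 11, 17]
Compare 23 vs 24: take 23 from left. Merged: [7, 8, 10, 11, 17, 23]
Compare 25 vs 24: take 24 from right. Merged: [7, 8, 10, 11, 17, 23, 24]
Append remaining from left: [25]. Merged: [7, 8, 10, 11, 17, 23, 24, 25]

Final merged array: [7, 8, 10, 11, 17, 23, 24, 25]
Total comparisons: 7

The merged array is [7, 8, 10, 11, 17, 23, 24, 25], requiring 7 comparisons. The merge step runs in O(n) time where n is the total number of elements.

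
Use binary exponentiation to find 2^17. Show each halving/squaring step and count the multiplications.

Computing 2^17 by squaring (build up from 2^1; each line after the first costs one multiplication):

2^1 = 2
2^2 = (2^1)^2 = 2^2 = 4
2^4 = (2^2)^2 = 4^2 = 16
2^8 = (2^4)^2 = 16^2 = 256
2^16 = (2^8)^2 = 256^2 = 65536
2^17 = 2 * 2^16 = 2 * 65536 = 131072

Result: 131072
Multiplications needed: 5 (5 lines after 2^1)

2^17 = 131072. Using exponentiation by squaring, this requires 5 multiplications. The key idea: if the exponent is even, square the half-power; if odd, multiply by the base once.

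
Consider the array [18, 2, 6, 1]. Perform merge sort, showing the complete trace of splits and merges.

Merge sort trace:

Split: [18, 2, 6, 1] -> [18, 2] and [6, 1]
  Split: [18, 2] -> [18] and [2]
  Merge: [18] + [2] -> [2, 18]
  Split: [6, 1] -> [6] and [1]
  Merge: [6] + [1] -> [1, 6]
Merge: [2, 18] + [1, 6] -> [1, 2, 6, 18]

Final sorted array: [1, 2, 6, 18]

The merge sort proceeds by recursively splitting the array and merging sorted halves.
After all merges, the sorted array is [1, 2, 6, 18].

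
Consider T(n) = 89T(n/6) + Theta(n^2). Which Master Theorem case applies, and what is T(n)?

Master Theorem for T(n) = 89T(n/6) + O(n^2):

a = 89, b = 6, c = 2
log_b(a) = log_6(89) = 2.5052

Case 1: c = 2 < log_6(89) = 2.5052
T(n) = O(n^(log_6 89))

For T(n) = 89T(n/6) + O(n^2): log_6(89) = 2.5052. This is Case 1 of the Master Theorem (c < log_b(a), work dominated by leaves), giving O(n^(log_6 89)).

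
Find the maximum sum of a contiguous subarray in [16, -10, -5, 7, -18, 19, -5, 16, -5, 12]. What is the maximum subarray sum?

Using Kadane's algorithm on [16, -10, -5, 7, -18, 19, -5, 16, -5, 12]:

Scanning through the array:
Position 1 (value -10): max_ending_here = 6, max_so_far = 16
Position 2 (value -5): max_ending_here = 1, max_so_far = 16
Position 3 (value 7): max_ending_here = 8, max_so_far = 16
Position 4 (value -18): max_ending_here = -10, max_so_far = 16
Position 5 (value 19): max_ending_here = 19, max_so_far = 19
Position 6 (value -5): max_ending_here = 14, max_so_far = 19
Position 7 (value 16): max_ending_here = 30, max_so_far = 30
Position 8 (value -5): max_ending_here = 25, max_so_far = 30
Position 9 (value 12): max_ending_here = 37, max_so_far = 37

Maximum subarray: [19, -5, 16, -5, 12]
Maximum sum: 37

The maximum subarray is [19, -5, 16, -5, 12] with sum 37. This subarray runs from index 5 to index 9.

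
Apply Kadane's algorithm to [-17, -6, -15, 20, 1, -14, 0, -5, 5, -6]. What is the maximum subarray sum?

Using Kadane's algorithm on [-17, -6, -15, 20, 1, -14, 0, -5, 5, -6]:

Scanning through the array:
Position 1 (value -6): max_ending_here = -6, max_so_far = -6
Position 2 (value -15): max_ending_here = -15, max_so_far = -6
Position 3 (value 20): max_ending_here = 20, max_so_far = 20
Position 4 (value 1): max_ending_here = 21, max_so_far = 21
Position 5 (value -14): max_ending_here = 7, max_so_far = 21
Position 6 (value 0): max_ending_here = 7, max_so_far = 21
Position 7 (value -5): max_ending_here = 2, max_so_far = 21
Position 8 (value 5): max_ending_here = 7, max_so_far = 21
Position 9 (value -6): max_ending_here = 1, max_so_far = 21

Maximum subarray: [20, 1]
Maximum sum: 21

The maximum subarray is [20, 1] with sum 21. This subarray runs from index 3 to index 4.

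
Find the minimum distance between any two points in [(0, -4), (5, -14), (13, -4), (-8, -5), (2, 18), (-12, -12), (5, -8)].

Computing all pairwise distances among 7 points:

d((0, -4), (5, -14)) = 11.1803
d((0, -4), (13, -4)) = 13.0
d((0, -4), (-8, -5)) = 8.0623
d((0, -4), (2, 18)) = 22.0907
d((0, -4), (-12, -12)) = 14.4222
d((0, -4), (5, -8)) = 6.4031
d((5, -14), (13, -4)) = 12.8062
d((5, -14), (-8, -5)) = 15.8114
d((5, -14), (2, 18)) = 32.1403
d((5, -14), (-12, -12)) = 17.1172
d((5, -14), (5, -8)) = 6.0 <-- minimum
d((13, -4), (-8, -5)) = 21.0238
d((13, -4), (2, 18)) = 24.5967
d((13, -4), (-12, -12)) = 26.2488
d((13, -4), (5, -8)) = 8.9443
d((-8, -5), (2, 18)) = 25.0799
d((-8, -5), (-12, -12)) = 8.0623
d((-8, -5), (5, -8)) = 13.3417
d((2, 18), (-12, -12)) = 33.1059
d((2, 18), (5, -8)) = 26.1725
d((-12, -12), (5, -8)) = 17.4642

Closest pair: (5, -14) and (5, -8) with distance 6.0

The closest pair is (5, -14) and (5, -8) with Euclidean distance 6.0. For 7 points, brute-force pairwise comparison is shown above. For large n, the divide-and-conquer algorithm (sort by x, recurse on halves, check the dividing strip) achieves O(n log n).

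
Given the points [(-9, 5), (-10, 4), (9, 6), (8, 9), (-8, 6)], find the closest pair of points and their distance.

Computing all pairwise distances among 5 points:

d((-9, 5), (-10, 4)) = 1.4142 <-- minimum
d((-9, 5), (9, 6)) = 18.0278
d((-9, 5), (8, 9)) = 17.4642
d((-9, 5), (-8, 6)) = 1.4142 <-- minimum
d((-10, 4), (9, 6)) = 19.105
d((-10, 4), (8, 9)) = 18.6815
d((-10, 4), (-8, 6)) = 2.8284
d((9, 6), (8, 9)) = 3.1623
d((9, 6), (-8, 6)) = 17.0
d((8, 9), (-8, 6)) = 16.2788

Minimum distance: 1.4142 (tie among 2 pairs: (-9, 5) and (-10, 4); (-9, 5) and (-8, 6))

The minimum Euclidean distance is 1.4142. There is a tie: 2 pairs achieve this minimum — (-9, 5) and (-10, 4); (-9, 5) and (-8, 6). Any of these is a valid closest pair. For 5 points, brute-force pairwise comparison is shown above. For large n, the divide-and-conquer algorithm (sort by x, recurse on halves, check the dividing strip) achieves O(n log n).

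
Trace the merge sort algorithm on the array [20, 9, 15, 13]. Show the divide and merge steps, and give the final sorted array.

Merge sort trace:

Split: [20, 9, 15, 13] -> [20, 9] and [15, 13]
  Split: [20, 9] -> [20] and [9]
  Merge: [20] + [9] -> [9, 20]
  Split: [15, 13] -> [15] and [13]
  Merge: [15] + [13] -> [13, 15]
Merge: [9, 20] + [13, 15] -> [9, 13, 15, 20]

Final sorted array: [9, 13, 15, 20]

The merge sort proceeds by recursively splitting the array and merging sorted halves.
After all merges, the sorted array is [9, 13, 15, 20].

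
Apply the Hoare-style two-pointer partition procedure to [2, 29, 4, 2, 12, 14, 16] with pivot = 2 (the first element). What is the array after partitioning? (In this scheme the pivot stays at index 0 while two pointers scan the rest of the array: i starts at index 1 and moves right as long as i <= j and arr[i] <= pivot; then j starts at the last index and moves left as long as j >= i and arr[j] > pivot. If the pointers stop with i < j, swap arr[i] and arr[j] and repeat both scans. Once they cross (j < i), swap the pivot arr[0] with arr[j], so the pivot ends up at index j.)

Hoare-style two-pointer partition with pivot = 2:

Initial array: [2, 29, 4, 2, 12, 14, 16]

Pointers start at i = 1, j = 6.
i stops at index 1 (arr[1]=29 > 2), j stops at index 3 (arr[3]=2 <= 2): swap arr[1] and arr[3], array becomes [2, 2, 4, 29, 12, 14, 16]
i ends at 2, j ends at 1: the pointers have crossed (j < i), so scanning stops.

Swap pivot arr[0] with arr[1] to place pivot at position 1: [2, 2, 4, 29, 12, 14, 16]
Pivot position: 1

After partitioning with pivot 2, the array becomes [2, 2, 4, 29, 12, 14, 16]. The pivot is placed at index 1. All elements to the left of the pivot are <= 2, and all elements to the right are > 2.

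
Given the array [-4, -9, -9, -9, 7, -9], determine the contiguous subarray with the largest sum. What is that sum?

Using Kadane's algorithm on [-4, -9, -9, -9, 7, -9]:

Scanning through the array:
Position 1 (value -9): max_ending_here = -9, max_so_far = -4
Position 2 (value -9): max_ending_here = -9, max_so_far = -4
Position 3 (value -9): max_ending_here = -9, max_so_far = -4
Position 4 (value 7): max_ending_here = 7, max_so_far = 7
Position 5 (value -9): max_ending_here = -2, max_so_far = 7

Maximum subarray: [7]
Maximum sum: 7

The maximum subarray is [7] with sum 7. This subarray runs from index 4 to index 4.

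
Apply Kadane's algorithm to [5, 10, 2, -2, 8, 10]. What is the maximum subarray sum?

Using Kadane's algorithm on [5, 10, 2, -2, 8, 10]:

Scanning through the array:
Position 1 (value 10): max_ending_here = 15, max_so_far = 15
Position 2 (value 2): max_ending_here = 17, max_so_far = 17
Position 3 (value -2): max_ending_here = 15, max_so_far = 17
Position 4 (value 8): max_ending_here = 23, max_so_far = 23
Position 5 (value 10): max_ending_here = 33, max_so_far = 33

Maximum subarray: [5, 10, 2, -2, 8, 10]
Maximum sum: 33

The maximum subarray is [5, 10, 2, -2, 8, 10] with sum 33. This subarray runs from index 0 to index 5.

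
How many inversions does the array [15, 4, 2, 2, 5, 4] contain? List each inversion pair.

Finding inversions in [15, 4, 2, 2, 5, 4]:

(0, 1): arr[0]=15 > arr[1]=4
(0, 2): arr[0]=15 > arr[2]=2
(0, 3): arr[0]=15 > arr[3]=2
(0, 4): arr[0]=15 > arr[4]=5
(0, 5): arr[0]=15 > arr[5]=4
(1, 2): arr[1]=4 > arr[2]=2
(1, 3): arr[1]=4 > arr[3]=2
(4, 5): arr[4]=5 > arr[5]=4

Total inversions: 8

The array has 8 inversion(s): (0,1), (0,2), (0,3), (0,4), (0,5), (1,2), (1,3), (4,5). Each pair (i,j) satisfies i < j and arr[i] > arr[j].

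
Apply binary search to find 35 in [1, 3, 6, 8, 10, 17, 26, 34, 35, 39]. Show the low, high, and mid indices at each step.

Binary search for 35 in [1, 3, 6, 8, 10, 17, 26, 34, 35, 39]:

lo=0, hi=9, mid=4, arr[mid]=10 -> 10 < 35, search right half
lo=5, hi=9, mid=7, arr[mid]=34 -> 34 < 35, search right half
lo=8, hi=9, mid=8, arr[mid]=35 -> Found target at index 8!

Binary search finds 35 at index 8 after 3 comparisons. The search repeatedly halves the search space by comparing with the middle element.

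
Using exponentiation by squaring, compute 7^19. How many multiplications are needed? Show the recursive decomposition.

Computing 7^19 by squaring (build up from 7^1; each line after the first costs one multiplication):

7^1 = 7
7^2 = (7^1)^2 = 7^2 = 49
7^4 = (7^2)^2 = 49^2 = 2401
7^8 = (7^4)^2 = 2401^2 = 5764801
7^9 = 7 * 7^8 = 7 * 5764801 = 40353607
7^18 = (7^9)^2 = 40353607^2 = 1628413597910449
7^19 = 7 * 7^18 = 7 * 1628413597910449 = 11398895185373143

Result: 11398895185373143
Multiplications needed: 6 (6 lines after 7^1)

7^19 = 11398895185373143. Using exponentiation by squaring, this requires 6 multiplications. The key idea: if the exponent is even, square the half-power; if odd, multiply by the base once.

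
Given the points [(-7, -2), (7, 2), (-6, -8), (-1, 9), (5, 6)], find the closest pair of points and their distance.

Computing all pairwise distances among 5 points:

d((-7, -2), (7, 2)) = 14.5602
d((-7, -2), (-6, -8)) = 6.0828
d((-7, -2), (-1, 9)) = 12.53
d((-7, -2), (5, 6)) = 14.4222
d((7, 2), (-6, -8)) = 16.4012
d((7, 2), (-1, 9)) = 10.6301
d((7, 2), (5, 6)) = 4.4721 <-- minimum
d((-6, -8), (-1, 9)) = 17.72
d((-6, -8), (5, 6)) = 17.8045
d((-1, 9), (5, 6)) = 6.7082

Closest pair: (7, 2) and (5, 6) with distance 4.4721

The closest pair is (7, 2) and (5, 6) with Euclidean distance 4.4721. For 5 points, brute-force pairwise comparison is shown above. For large n, the divide-and-conquer algorithm (sort by x, recurse on halves, check the dividing strip) achieves O(n log n).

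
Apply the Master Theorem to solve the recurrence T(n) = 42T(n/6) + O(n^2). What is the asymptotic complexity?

Master Theorem for T(n) = 42T(n/6) + O(n^2):

a = 42, b = 6, c = 2
log_b(a) = log_6(42) = 2.0860

Case 1: c = 2 < log_6(42) = 2.0860
T(n) = O(n^(log_6 42))

For T(n) = 42T(n/6) + O(n^2): log_6(42) = 2.0860. This is Case 1 of the Master Theorem (c < log_b(a), work dominated by leaves), giving O(n^(log_6 42)).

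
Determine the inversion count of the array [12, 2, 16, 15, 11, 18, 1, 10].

Finding inversions in [12, 2, 16, 15, 11, 18, 1, 10]:

(0, 1): arr[0]=12 > arr[1]=2
(0, 4): arr[0]=12 > arr[4]=11
(0, 6): arr[0]=12 > arr[6]=1
(0, 7): arr[0]=12 > arr[7]=10
(1, 6): arr[1]=2 > arr[6]=1
(2, 3): arr[2]=16 > arr[3]=15
(2, 4): arr[2]=16 > arr[4]=11
(2, 6): arr[2]=16 > arr[6]=1
(2, 7): arr[2]=16 > arr[7]=10
(3, 4): arr[3]=15 > arr[4]=11
(3, 6): arr[3]=15 > arr[6]=1
(3, 7): arr[3]=15 > arr[7]=10
(4, 6): arr[4]=11 > arr[6]=1
(4, 7): arr[4]=11 > arr[7]=10
(5, 6): arr[5]=18 > arr[6]=1
(5, 7): arr[5]=18 > arr[7]=10

Total inversions: 16

The array has 16 inversion(s): (0,1), (0,4), (0,6), (0,7), (1,6), (2,3), (2,4), (2,6), (2,7), (3,4), (3,6), (3,7), (4,6), (4,7), (5,6), (5,7). Each pair (i,j) satisfies i < j and arr[i] > arr[j].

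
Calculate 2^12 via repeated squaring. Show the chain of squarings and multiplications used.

Computing 2^12 by squaring (build up from 2^1; each line after the first costs one multiplication):

2^1 = 2
2^2 = (2^1)^2 = 2^2 = 4
2^3 = 2 * 2^2 = 2 * 4 = 8
2^6 = (2^3)^2 = 8^2 = 64
2^12 = (2^6)^2 = 64^2 = 4096

Result: 4096
Multiplications needed: 4 (4 lines after 2^1)

2^12 = 4096. Using exponentiation by squaring, this requires 4 multiplications. The key idea: if the exponent is even, square the half-power; if odd, multiply by the base once.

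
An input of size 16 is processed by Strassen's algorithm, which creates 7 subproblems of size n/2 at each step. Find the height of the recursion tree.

For divide and conquer with division factor 2:

Problem sizes at each level:
Level 0: 16
Level 1: 8
Level 2: 4
Level 3: 2
Level 4: 1

The root is level 0 and the size-1 base case is level 4 (the tree spans levels 0 through 4, i.e. 5 levels counting the root), so the depth is the number of divisions: log_2(16) = 4

The recursion tree depth is log_2(16) = 4. At each level, the problem size is divided by 2, so it takes 4 divisions to reduce to a base case of size 1. The algorithm makes 7 recursive calls at each level.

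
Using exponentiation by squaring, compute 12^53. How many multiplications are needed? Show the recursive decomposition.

Computing 12^53 by squaring (build up from 12^1; each line after the first costs one multiplication):

12^1 = 12
12^2 = (12^1)^2 = 12^2 = 144
12^3 = 12 * 12^2 = 12 * 144 = 1728
12^6 = (12^3)^2 = 1728^2 = 2985984
12^12 = (12^6)^2 = 2985984^2 = 8916100448256
12^13 = 12 * 12^12 = 12 * 8916100448256 = 106993205379072
12^26 = (12^13)^2 = 106993205379072^2 = 11447545997288281555215581184
12^52 = (12^26)^2 = 11447545997288281555215581184^2 = 131046309360030956735917227964932955078950997486894841856
12^53 = 12 * 12^52 = 12 * 131046309360030956735917227964932955078950997486894841856 = 1572555712320371480831006735579195460947411969842738102272

Result: 1572555712320371480831006735579195460947411969842738102272
Multiplications needed: 8 (8 lines after 12^1)

12^53 = 1572555712320371480831006735579195460947411969842738102272. Using exponentiation by squaring, this requires 8 multiplications. The key idea: if the exponent is even, square the half-power; if odd, multiply by the base once.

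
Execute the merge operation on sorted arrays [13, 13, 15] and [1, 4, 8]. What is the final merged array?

Merging process:

Compare 13 vs 1: take 1 from right. Merged: [1]
Compare 13 vs 4: take 4 from right. Merged: [1, 4]
Compare 13 vs 8: take 8 from right. Merged: [1, 4, 8]
Append remaining from left: [13, 13, 15]. Merged: [1, 4, 8, 13, 13, 15]

Final merged array: [1, 4, 8, 13, 13, 15]
Total comparisons: 3

The merged array is [1, 4, 8, 13, 13, 15], requiring 3 comparisons. The merge step runs in O(n) time where n is the total number of elements.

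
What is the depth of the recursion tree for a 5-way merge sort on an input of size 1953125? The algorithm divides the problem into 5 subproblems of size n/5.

For divide and conquer with division factor 5:

Problem sizes at each level:
Level 0: 1953125
Level 1: 390625
Level 2: 78125
Level 3: 15625
Level 4: 3125
Level 5: 625
Level 6: 125
Level 7: 25
Level 8: 5
Level 9: 1

The root is level 0 and the size-1 base case is level 9 (the tree spans levels 0 through 9, i.e. 10 levels counting the root), so the depth is the number of divisions: log_5(1953125) = 9

The recursion tree depth is log_5(1953125) = 9. At each level, the problem size is divided by 5, so it takes 9 divisions to reduce to a base case of size 1. The algorithm makes 5 recursive calls at each level.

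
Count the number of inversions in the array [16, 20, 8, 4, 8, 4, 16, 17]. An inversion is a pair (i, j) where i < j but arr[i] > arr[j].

Finding inversions in [16, 20, 8, 4, 8, 4, 16, 17]:

(0, 2): arr[0]=16 > arr[2]=8
(0, 3): arr[0]=16 > arr[3]=4
(0, 4): arr[0]=16 > arr[4]=8
(0, 5): arr[0]=16 > arr[5]=4
(1, 2): arr[1]=20 > arr[2]=8
(1, 3): arr[1]=20 > arr[3]=4
(1, 4): arr[1]=20 > arr[4]=8
(1, 5): arr[1]=20 > arr[5]=4
(1, 6): arr[1]=20 > arr[6]=16
(1, 7): arr[1]=20 > arr[7]=17
(2, 3): arr[2]=8 > arr[3]=4
(2, 5): arr[2]=8 > arr[5]=4
(4, 5): arr[4]=8 > arr[5]=4

Total inversions: 13

The array has 13 inversion(s): (0,2), (0,3), (0,4), (0,5), (1,2), (1,3), (1,4), (1,5), (1,6), (1,7), (2,3), (2,5), (4,5). Each pair (i,j) satisfies i < j and arr[i] > arr[j].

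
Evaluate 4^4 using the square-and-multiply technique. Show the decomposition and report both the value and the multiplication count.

Computing 4^4 by squaring (build up from 4^1; each line after the first costs one multiplication):

4^1 = 4
4^2 = (4^1)^2 = 4^2 = 16
4^4 = (4^2)^2 = 16^2 = 256

Result: 256
Multiplications needed: 2 (2 lines after 4^1)

4^4 = 256. Using exponentiation by squaring, this requires 2 multiplications. The key idea: if the exponent is even, square the half-power; if odd, multiply by the base once.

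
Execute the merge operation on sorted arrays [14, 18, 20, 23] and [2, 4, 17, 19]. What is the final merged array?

Merging process:

Compare 14 vs 2: take 2 from right. Merged: [2]
Compare 14 vs 4: take 4 from right. Merged: [2, 4]
Compare 14 vs 17: take 14 from left. Merged: [2, 4, 14]
Compare 18 vs 17: take 17 from right. Merged: [2, 4, 14, 17]
Compare 18 vs 19: take 18 from left. Merged: [2, 4, 14, 17, 18]
Compare 20 vs 19: take 19 from right. Merged: [2, 4, 14, 17, 18, 19]
Append remaining from left: [20, 23]. Merged: [2, 4, 14, 17, 18, 19, 20, 23]

Final merged array: [2, 4, 14, 17, 18, 19, 20, 23]
Total comparisons: 6

The merged array is [2, 4, 14, 17, 18, 19, 20, 23], requiring 6 comparisons. The merge step runs in O(n) time where n is the total number of elements.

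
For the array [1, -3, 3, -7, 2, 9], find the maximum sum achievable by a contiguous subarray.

Using Kadane's algorithm on [1, -3, 3, -7, 2, 9]:

Scanning through the array:
Position 1 (value -3): max_ending_here = -2, max_so_far = 1
Position 2 (value 3): max_ending_here = 3, max_so_far = 3
Position 3 (value -7): max_ending_here = -4, max_so_far = 3
Position 4 (value 2): max_ending_here = 2, max_so_far = 3
Position 5 (value 9): max_ending_here = 11, max_so_far = 11

Maximum subarray: [2, 9]
Maximum sum: 11

The maximum subarray is [2, 9] with sum 11. This subarray runs from index 4 to index 5.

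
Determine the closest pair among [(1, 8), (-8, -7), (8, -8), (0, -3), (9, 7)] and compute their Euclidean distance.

Computing all pairwise distances among 5 points:

d((1, 8), (-8, -7)) = 17.4929
d((1, 8), (8, -8)) = 17.4642
d((1, 8), (0, -3)) = 11.0454
d((1, 8), (9, 7)) = 8.0623 <-- minimum
d((-8, -7), (8, -8)) = 16.0312
d((-8, -7), (0, -3)) = 8.9443
d((-8, -7), (9, 7)) = 22.0227
d((8, -8), (0, -3)) = 9.434
d((8, -8), (9, 7)) = 15.0333
d((0, -3), (9, 7)) = 13.4536

Closest pair: (1, 8) and (9, 7) with distance 8.0623

The closest pair is (1, 8) and (9, 7) with Euclidean distance 8.0623. For 5 points, brute-force pairwise comparison is shown above. For large n, the divide-and-conquer algorithm (sort by x, recurse on halves, check the dividing strip) achieves O(n log n).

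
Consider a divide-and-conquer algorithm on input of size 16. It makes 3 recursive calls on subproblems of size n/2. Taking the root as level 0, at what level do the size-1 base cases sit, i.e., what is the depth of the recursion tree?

For divide and conquer with division factor 2:

Problem sizes at each level:
Level 0: 16
Level 1: 8
Level 2: 4
Level 3: 2
Level 4: 1

The root is level 0 and the size-1 base case is level 4 (the tree spans levels 0 through 4, i.e. 5 levels counting the root), so the depth is the number of divisions: log_2(16) = 4

The recursion tree depth is log_2(16) = 4. At each level, the problem size is divided by 2, so it takes 4 divisions to reduce to a base case of size 1. The algorithm makes 3 recursive calls at each level.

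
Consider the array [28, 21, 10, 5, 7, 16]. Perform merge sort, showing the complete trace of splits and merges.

Merge sort trace:

Split: [28, 21, 10, 5, 7, 16] -> [28, 21, 10] and [5, 7, 16]
  Split: [28, 21, 10] -> [28] and [21, 10]
    Split: [21, 10] -> [21] and [10]
    Merge: [21] + [10] -> [10, 21]
  Merge: [28] + [10, 21] -> [10, 21, 28]
  Split: [5, 7, 16] -> [5] and [7, 16]
    Split: [7, 16] -> [7] and [16]
    Merge: [7] + [16] -> [7, 16]
  Merge: [5] + [7, 16] -> [5, 7, 16]
Merge: [10, 21, 28] + [5, 7, 16] -> [5, 7, 10, 16, 21, 28]

Final sorted array: [5, 7, 10, 16, 21, 28]

The merge sort proceeds by recursively splitting the array and merging sorted halves.
After all merges, the sorted array is [5, 7, 10, 16, 21, 28].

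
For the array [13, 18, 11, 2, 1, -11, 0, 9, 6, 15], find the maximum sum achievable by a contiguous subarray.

Using Kadane's algorithm on [13, 18, 11, 2, 1, -11, 0, 9, 6, 15]:

Scanning through the array:
Position 1 (value 18): max_ending_here = 31, max_so_far = 31
Position 2 (value 11): max_ending_here = 42, max_so_far = 42
Position 3 (value 2): max_ending_here = 44, max_so_far = 44
Position 4 (value 1): max_ending_here = 45, max_so_far = 45
Position 5 (value -11): max_ending_here = 34, max_so_far = 45
Position 6 (value 0): max_ending_here = 34, max_so_far = 45
Position 7 (value 9): max_ending_here = 43, max_so_far = 45
Position 8 (value 6): max_ending_here = 49, max_so_far = 49
Position 9 (value 15): max_ending_here = 64, max_so_far = 64

Maximum subarray: [13, 18, 11, 2, 1, -11, 0, 9, 6, 15]
Maximum sum: 64

The maximum subarray is [13, 18, 11, 2, 1, -11, 0, 9, 6, 15] with sum 64. This subarray runs from index 0 to index 9.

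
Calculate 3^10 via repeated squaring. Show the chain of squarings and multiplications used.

Computing 3^10 by squaring (build up from 3^1; each line after the first costs one multiplication):

3^1 = 3
3^2 = (3^1)^2 = 3^2 = 9
3^4 = (3^2)^2 = 9^2 = 81
3^5 = 3 * 3^4 = 3 * 81 = 243
3^10 = (3^5)^2 = 243^2 = 59049

Result: 59049
Multiplications needed: 4 (4 lines after 3^1)

3^10 = 59049. Using exponentiation by squaring, this requires 4 multiplications. The key idea: if the exponent is even, square the half-power; if odd, multiply by the base once.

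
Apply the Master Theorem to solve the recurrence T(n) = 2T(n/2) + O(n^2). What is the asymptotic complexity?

Master Theorem for T(n) = 2T(n/2) + O(n^2):

a = 2, b = 2, c = 2
log_b(a) = log_2(2) = 1.0000

Case 3: c = 2 > log_2(2) = 1.0000
T(n) = O(n^2) = O(n^2)

For T(n) = 2T(n/2) + O(n^2): log_2(2) = 1.0000. This is Case 3 of the Master Theorem (c > log_b(a), work dominated by root), giving O(n^2).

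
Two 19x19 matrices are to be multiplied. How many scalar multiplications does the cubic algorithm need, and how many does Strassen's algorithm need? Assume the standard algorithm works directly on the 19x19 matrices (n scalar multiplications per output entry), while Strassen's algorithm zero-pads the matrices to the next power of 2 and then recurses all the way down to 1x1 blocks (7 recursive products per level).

Matrix multiplication for 19x19 matrices:

Strassen's algorithm requires power-of-2 dimensions. Pad 19x19 to 32x32 (next power of 2).

Standard algorithm: 19^3 = 6859 multiplications
Strassen's algorithm: 7^(log2(32)) = 7^5 = 16807 multiplications
Difference: 6859 - 16807 = -9948 (Strassen uses MORE here due to padding overhead — for small or just-over-power-of-2 n, padding can outweigh the per-level savings)

Standard: 6859 multiplications (19^3). Strassen: 16807 multiplications (7^5, after padding to 32x32). Strassen reduces 8 recursive multiplications to 7 at each level.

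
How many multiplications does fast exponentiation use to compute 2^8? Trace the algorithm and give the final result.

Computing 2^8 by squaring (build up from 2^1; each line after the first costs one multiplication):

2^1 = 2
2^2 = (2^1)^2 = 2^2 = 4
2^4 = (2^2)^2 = 4^2 = 16
2^8 = (2^4)^2 = 16^2 = 256

Result: 256
Multiplications needed: 3 (3 lines after 2^1)

2^8 = 256. Using exponentiation by squaring, this requires 3 multiplications. The key idea: if the exponent is even, square the half-power; if odd, multiply by the base once.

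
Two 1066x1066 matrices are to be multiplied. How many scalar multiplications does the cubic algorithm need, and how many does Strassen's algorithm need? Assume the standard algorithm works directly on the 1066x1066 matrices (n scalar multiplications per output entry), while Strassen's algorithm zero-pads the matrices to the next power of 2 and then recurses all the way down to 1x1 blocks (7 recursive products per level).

Matrix multiplication for 1066x1066 matrices:

Strassen's algorithm requires power-of-2 dimensions. Pad 1066x1066 to 2048x2048 (next power of 2).

Standard algorithm: 1066^3 = 1211355496 multiplications
Strassen's algorithm: 7^(log2(2048)) = 7^11 = 1977326743 multiplications
Difference: 1211355496 - 1977326743 = -765971247 (Strassen uses MORE here due to padding overhead — for small or just-over-power-of-2 n, padding can outweigh the per-level savings)

Standard: 1211355496 multiplications (1066^3). Strassen: 1977326743 multiplications (7^11, after padding to 2048x2048). Strassen reduces 8 recursive multiplications to 7 at each level.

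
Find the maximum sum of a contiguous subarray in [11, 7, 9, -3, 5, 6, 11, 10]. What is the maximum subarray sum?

Using Kadane's algorithm on [11, 7, 9, -3, 5, 6, 11, 10]:

Scanning through the array:
Position 1 (value 7): max_ending_here = 18, max_so_far = 18
Position 2 (value 9): max_ending_here = 27, max_so_far = 27
Position 3 (value -3): max_ending_here = 24, max_so_far = 27
Position 4 (value 5): max_ending_here = 29, max_so_far = 29
Position 5 (value 6): max_ending_here = 35, max_so_far = 35
Position 6 (value 11): max_ending_here = 46, max_so_far = 46
Position 7 (value 10): max_ending_here = 56, max_so_far = 56

Maximum subarray: [11, 7, 9, -3, 5, 6, 11, 10]
Maximum sum: 56

The maximum subarray is [11, 7, 9, -3, 5, 6, 11, 10] with sum 56. This subarray runs from index 0 to index 7.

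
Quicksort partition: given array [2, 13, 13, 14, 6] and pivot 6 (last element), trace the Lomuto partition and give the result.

Lomuto partition with pivot = 6:

Initial array: [2, 13, 13, 14, 6]

arr[0]=2 <= 6: swap with position 0, array becomes [2, 13, 13, 14, 6]
arr[1]=13 > 6: no swap
arr[2]=13 > 6: no swap
arr[3]=14 > 6: no swap

Place pivot at position 1: [2, 6, 13, 14, 13]
Pivot position: 1

After partitioning with pivot 6, the array becomes [2, 6, 13, 14, 13]. The pivot is placed at index 1. All elements to the left of the pivot are <= 6, and all elements to the right are > 6.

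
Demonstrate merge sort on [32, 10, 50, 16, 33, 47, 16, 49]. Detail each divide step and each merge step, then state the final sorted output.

Merge sort trace:

Split: [32, 10, 50, 16, 33, 47, 16, 49] -> [32, 10, 50, 16] and [33, 47, 16, 49]
  Split: [32, 10, 50, 16] -> [32, 10] and [50, 16]
    Split: [32, 10] -> [32] and [10]
    Merge: [32] + [10] -> [10, 32]
    Split: [50, 16] -> [50] and [16]
    Merge: [50] + [16] -> [16, 50]
  Merge: [10, 32] + [16, 50] -> [10, 16, 32, 50]
  Split: [33, 47, 16, 49] -> [33, 47] and [16, 49]
    Split: [33, 47] -> [33] and [47]
    Merge: [33] + [47] -> [33, 47]
    Split: [16, 49] -> [16] and [49]
    Merge: [16] + [49] -> [16, 49]
  Merge: [33, 47] + [16, 49] -> [16, 33, 47, 49]
Merge: [10, 16, 32, 50] + [16, 33, 47, 49] -> [10, 16, 16, 32, 33, 47, 49, 50]

Final sorted array: [10, 16, 16, 32, 33, 47, 49, 50]

The merge sort proceeds by recursively splitting the array and merging sorted halves.
After all merges, the sorted array is [10, 16, 16, 32, 33, 47, 49, 50].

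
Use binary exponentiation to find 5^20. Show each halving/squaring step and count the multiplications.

Computing 5^20 by squaring (build up from 5^1; each line after the first costs one multiplication):

5^1 = 5
5^2 = (5^1)^2 = 5^2 = 25
5^4 = (5^2)^2 = 25^2 = 625
5^5 = 5 * 5^4 = 5 * 625 = 3125
5^10 = (5^5)^2 = 3125^2 = 9765625
5^20 = (5^10)^2 = 9765625^2 = 95367431640625

Result: 95367431640625
Multiplications needed: 5 (5 lines after 5^1)

5^20 = 95367431640625. Using exponentiation by squaring, this requires 5 multiplications. The key idea: if the exponent is even, square the half-power; if odd, multiply by the base once.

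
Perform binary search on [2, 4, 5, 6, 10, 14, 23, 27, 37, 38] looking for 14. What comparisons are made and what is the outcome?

Binary search for 14 in [2, 4, 5, 6, 10, 14, 23, 27, 37, 38]:

lo=0, hi=9, mid=4, arr[mid]=10 -> 10 < 14, search right half
lo=5, hi=9, mid=7, arr[mid]=27 -> 27 > 14, search left half
lo=5, hi=6, mid=5, arr[mid]=14 -> Found target at index 5!

Binary search finds 14 at index 5 after 3 comparisons. The search repeatedly halves the search space by comparing with the middle element.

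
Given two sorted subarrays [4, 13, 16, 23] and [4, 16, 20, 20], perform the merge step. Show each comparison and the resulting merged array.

Merging process:

Compare 4 vs 4: take 4 from left. Merged: [4]
Compare 13 vs 4: take 4 from right. Merged: [4, 4]
Compare 13 vs 16: take 13 from left. Merged: [4, 4, 13]
Compare 16 vs 16: take 16 from left. Merged: [4, 4, 13, 16]
Compare 23 vs 16: take 16 from right. Merged: [4, 4, 13, 16, 16]
Compare 23 vs 20: take 20 from right. Merged: [4, 4, 13, 16, 16, 20]
Compare 23 vs 20: take 20 from right. Merged: [4, 4, 13, 16, 16, 20, 20]
Append remaining from left: [23]. Merged: [4, 4, 13, 16, 16, 20, 20, 23]

Final merged array: [4, 4, 13, 16, 16, 20, 20, 23]
Total comparisons: 7

The merged array is [4, 4, 13, 16, 16, 20, 20, 23], requiring 7 comparisons. The merge step runs in O(n) time where n is the total number of elements.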